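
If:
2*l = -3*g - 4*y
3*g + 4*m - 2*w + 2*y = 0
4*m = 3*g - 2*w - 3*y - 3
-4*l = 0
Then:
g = -4*y/3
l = 0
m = -5*y/8 - 3/8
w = -9*y/4 - 3/4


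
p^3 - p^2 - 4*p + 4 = (p - 2)*(p - 1)*(p + 2)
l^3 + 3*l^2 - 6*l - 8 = (l - 2)*(l + 1)*(l + 4)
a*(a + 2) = a^2 + 2*a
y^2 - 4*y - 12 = (y - 6)*(y + 2)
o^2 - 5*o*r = o*(o - 5*r)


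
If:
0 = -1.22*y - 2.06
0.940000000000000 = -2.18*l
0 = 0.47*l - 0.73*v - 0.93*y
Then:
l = -0.43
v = 1.87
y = -1.69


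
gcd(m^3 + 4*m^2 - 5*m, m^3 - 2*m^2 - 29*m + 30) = m^2 + 4*m - 5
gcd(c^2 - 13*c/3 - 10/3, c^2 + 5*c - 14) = 1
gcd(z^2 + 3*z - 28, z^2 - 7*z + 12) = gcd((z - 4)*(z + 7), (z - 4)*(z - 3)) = z - 4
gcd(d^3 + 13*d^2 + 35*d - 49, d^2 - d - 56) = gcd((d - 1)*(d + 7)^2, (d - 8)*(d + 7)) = d + 7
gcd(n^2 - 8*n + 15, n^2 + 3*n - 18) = n - 3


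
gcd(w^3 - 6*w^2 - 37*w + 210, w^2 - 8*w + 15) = w - 5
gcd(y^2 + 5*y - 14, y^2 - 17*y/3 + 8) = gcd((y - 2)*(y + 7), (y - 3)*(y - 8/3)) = 1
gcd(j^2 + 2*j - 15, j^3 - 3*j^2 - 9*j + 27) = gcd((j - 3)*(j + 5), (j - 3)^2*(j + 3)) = j - 3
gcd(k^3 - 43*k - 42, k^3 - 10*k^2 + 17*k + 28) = k^2 - 6*k - 7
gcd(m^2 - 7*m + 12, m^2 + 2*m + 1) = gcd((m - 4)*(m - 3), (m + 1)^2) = 1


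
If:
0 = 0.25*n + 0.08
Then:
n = -0.32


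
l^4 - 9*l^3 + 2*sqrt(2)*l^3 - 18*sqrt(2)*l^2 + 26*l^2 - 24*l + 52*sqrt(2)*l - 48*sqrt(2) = (l - 4)*(l - 3)*(l - 2)*(l + 2*sqrt(2))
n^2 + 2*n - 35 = (n - 5)*(n + 7)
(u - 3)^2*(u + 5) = u^3 - u^2 - 21*u + 45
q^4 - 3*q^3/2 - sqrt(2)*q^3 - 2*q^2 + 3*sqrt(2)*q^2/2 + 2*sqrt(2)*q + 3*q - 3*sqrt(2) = (q - 3/2)*(q - sqrt(2))^2*(q + sqrt(2))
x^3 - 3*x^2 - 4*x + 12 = (x - 3)*(x - 2)*(x + 2)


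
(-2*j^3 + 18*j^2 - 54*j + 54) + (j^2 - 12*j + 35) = -2*j^3 + 19*j^2 - 66*j + 89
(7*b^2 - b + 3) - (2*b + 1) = 7*b^2 - 3*b + 2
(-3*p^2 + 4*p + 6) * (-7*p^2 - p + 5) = 21*p^4 - 25*p^3 - 61*p^2 + 14*p + 30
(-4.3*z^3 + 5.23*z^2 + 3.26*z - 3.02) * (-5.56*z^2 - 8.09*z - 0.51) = 23.908*z^5 + 5.7082*z^4 - 58.2433*z^3 - 12.2495*z^2 + 22.7692*z + 1.5402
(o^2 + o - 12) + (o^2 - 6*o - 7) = 2*o^2 - 5*o - 19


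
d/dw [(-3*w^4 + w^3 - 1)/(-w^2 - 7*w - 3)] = (3*w^2*(4*w - 1)*(w^2 + 7*w + 3) - (2*w + 7)*(3*w^4 - w^3 + 1))/(w^2 + 7*w + 3)^2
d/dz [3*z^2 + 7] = 6*z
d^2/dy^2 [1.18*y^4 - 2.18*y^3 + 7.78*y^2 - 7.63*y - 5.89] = 14.16*y^2 - 13.08*y + 15.56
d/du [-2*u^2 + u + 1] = 1 - 4*u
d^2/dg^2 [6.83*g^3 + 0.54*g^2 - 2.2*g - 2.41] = 40.98*g + 1.08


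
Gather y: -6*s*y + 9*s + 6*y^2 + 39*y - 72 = 9*s + 6*y^2 + y*(39 - 6*s) - 72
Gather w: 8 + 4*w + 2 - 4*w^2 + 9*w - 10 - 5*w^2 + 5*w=-9*w^2 + 18*w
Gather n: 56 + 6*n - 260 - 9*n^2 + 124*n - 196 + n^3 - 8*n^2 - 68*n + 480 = n^3 - 17*n^2 + 62*n + 80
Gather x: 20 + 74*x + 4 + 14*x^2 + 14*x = 14*x^2 + 88*x + 24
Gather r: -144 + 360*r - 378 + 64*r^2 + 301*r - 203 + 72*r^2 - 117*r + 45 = 136*r^2 + 544*r - 680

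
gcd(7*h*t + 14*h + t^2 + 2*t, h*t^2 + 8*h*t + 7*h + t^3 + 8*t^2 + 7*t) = 1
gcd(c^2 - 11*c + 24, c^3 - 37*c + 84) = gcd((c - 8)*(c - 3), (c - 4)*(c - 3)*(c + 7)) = c - 3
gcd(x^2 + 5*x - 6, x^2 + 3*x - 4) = x - 1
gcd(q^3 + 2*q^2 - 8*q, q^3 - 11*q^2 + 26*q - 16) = q - 2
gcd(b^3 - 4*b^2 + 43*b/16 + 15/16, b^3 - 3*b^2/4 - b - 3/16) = b + 1/4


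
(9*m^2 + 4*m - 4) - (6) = 9*m^2 + 4*m - 10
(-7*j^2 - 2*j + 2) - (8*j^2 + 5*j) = -15*j^2 - 7*j + 2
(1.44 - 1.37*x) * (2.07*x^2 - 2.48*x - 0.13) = -2.8359*x^3 + 6.3784*x^2 - 3.3931*x - 0.1872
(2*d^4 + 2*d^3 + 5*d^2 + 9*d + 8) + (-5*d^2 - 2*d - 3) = 2*d^4 + 2*d^3 + 7*d + 5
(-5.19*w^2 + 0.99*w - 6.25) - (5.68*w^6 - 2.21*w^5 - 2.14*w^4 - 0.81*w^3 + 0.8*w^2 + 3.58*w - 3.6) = -5.68*w^6 + 2.21*w^5 + 2.14*w^4 + 0.81*w^3 - 5.99*w^2 - 2.59*w - 2.65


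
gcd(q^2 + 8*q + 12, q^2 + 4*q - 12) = q + 6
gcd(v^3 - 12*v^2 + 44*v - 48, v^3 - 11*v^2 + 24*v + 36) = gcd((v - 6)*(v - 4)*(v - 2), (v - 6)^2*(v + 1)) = v - 6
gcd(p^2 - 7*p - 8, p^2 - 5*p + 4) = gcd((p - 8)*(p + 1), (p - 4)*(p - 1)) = 1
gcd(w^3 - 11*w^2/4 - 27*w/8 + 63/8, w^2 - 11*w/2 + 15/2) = w - 3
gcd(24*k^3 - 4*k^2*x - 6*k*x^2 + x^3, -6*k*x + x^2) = -6*k + x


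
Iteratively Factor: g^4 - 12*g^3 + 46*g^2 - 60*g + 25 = (g - 1)*(g^3 - 11*g^2 + 35*g - 25) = (g - 1)^2*(g^2 - 10*g + 25) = (g - 5)*(g - 1)^2*(g - 5)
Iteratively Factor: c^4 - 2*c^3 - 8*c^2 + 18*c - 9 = (c - 1)*(c^3 - c^2 - 9*c + 9) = (c - 1)*(c + 3)*(c^2 - 4*c + 3) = (c - 1)^2*(c + 3)*(c - 3)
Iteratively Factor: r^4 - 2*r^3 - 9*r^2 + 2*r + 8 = (r - 1)*(r^3 - r^2 - 10*r - 8) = (r - 1)*(r + 2)*(r^2 - 3*r - 4) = (r - 1)*(r + 1)*(r + 2)*(r - 4)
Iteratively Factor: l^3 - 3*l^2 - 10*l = (l)*(l^2 - 3*l - 10) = l*(l - 5)*(l + 2)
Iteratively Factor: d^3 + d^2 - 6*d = (d - 2)*(d^2 + 3*d) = (d - 2)*(d + 3)*(d)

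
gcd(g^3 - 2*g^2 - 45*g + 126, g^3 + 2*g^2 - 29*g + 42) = g^2 + 4*g - 21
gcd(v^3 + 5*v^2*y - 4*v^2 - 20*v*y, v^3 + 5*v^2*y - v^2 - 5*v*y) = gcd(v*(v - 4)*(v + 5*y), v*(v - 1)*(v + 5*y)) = v^2 + 5*v*y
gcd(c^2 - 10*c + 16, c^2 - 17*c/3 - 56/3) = c - 8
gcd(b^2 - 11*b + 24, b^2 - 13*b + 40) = b - 8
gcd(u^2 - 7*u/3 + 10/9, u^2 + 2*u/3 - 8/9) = u - 2/3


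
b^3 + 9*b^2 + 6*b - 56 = (b - 2)*(b + 4)*(b + 7)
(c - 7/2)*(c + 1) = c^2 - 5*c/2 - 7/2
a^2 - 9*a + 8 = (a - 8)*(a - 1)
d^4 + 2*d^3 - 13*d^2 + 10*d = d*(d - 2)*(d - 1)*(d + 5)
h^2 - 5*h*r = h*(h - 5*r)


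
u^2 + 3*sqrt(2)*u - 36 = (u - 3*sqrt(2))*(u + 6*sqrt(2))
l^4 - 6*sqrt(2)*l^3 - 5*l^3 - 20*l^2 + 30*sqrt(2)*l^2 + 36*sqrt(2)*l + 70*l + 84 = (l - 6)*(l + 1)*(l - 7*sqrt(2))*(l + sqrt(2))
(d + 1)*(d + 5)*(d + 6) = d^3 + 12*d^2 + 41*d + 30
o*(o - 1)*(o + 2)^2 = o^4 + 3*o^3 - 4*o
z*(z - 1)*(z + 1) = z^3 - z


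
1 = 1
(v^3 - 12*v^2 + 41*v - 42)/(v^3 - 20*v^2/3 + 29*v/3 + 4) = 3*(v^2 - 9*v + 14)/(3*v^2 - 11*v - 4)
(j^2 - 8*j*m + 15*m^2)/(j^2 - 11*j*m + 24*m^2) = (j - 5*m)/(j - 8*m)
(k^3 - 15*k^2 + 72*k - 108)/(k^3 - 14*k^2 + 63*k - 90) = (k - 6)/(k - 5)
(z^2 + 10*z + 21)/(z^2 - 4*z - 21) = (z + 7)/(z - 7)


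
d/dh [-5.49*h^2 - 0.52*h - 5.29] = -10.98*h - 0.52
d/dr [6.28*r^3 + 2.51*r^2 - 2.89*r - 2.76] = 18.84*r^2 + 5.02*r - 2.89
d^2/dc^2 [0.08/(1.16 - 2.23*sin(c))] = (0.397832*sin(c)^2 + 0.206944*sin(c) - 0.795664)/(2.23*sin(c) - 1.16)^3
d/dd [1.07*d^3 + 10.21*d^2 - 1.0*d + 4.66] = 3.21*d^2 + 20.42*d - 1.0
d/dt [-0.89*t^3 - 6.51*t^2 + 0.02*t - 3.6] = -2.67*t^2 - 13.02*t + 0.02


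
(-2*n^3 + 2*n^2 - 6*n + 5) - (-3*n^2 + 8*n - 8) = -2*n^3 + 5*n^2 - 14*n + 13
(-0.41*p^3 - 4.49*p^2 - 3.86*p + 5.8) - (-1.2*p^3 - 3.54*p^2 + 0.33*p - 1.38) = 0.79*p^3 - 0.95*p^2 - 4.19*p + 7.18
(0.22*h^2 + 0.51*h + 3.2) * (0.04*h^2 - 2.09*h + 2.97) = 0.0088*h^4 - 0.4394*h^3 - 0.2845*h^2 - 5.1733*h + 9.504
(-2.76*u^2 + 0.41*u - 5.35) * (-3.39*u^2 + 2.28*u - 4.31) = 9.3564*u^4 - 7.6827*u^3 + 30.9669*u^2 - 13.9651*u + 23.0585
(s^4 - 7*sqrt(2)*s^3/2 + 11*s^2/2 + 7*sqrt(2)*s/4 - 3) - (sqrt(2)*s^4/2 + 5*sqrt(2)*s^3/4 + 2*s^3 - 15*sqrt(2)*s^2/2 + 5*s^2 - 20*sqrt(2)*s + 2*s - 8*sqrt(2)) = -sqrt(2)*s^4/2 + s^4 - 19*sqrt(2)*s^3/4 - 2*s^3 + s^2/2 + 15*sqrt(2)*s^2/2 - 2*s + 87*sqrt(2)*s/4 - 3 + 8*sqrt(2)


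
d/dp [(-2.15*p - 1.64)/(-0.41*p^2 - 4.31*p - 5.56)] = (-0.8815*p^2 - 1.3448*p + 4.8856)/(0.1681*p^4 + 3.5342*p^3 + 23.1353*p^2 + 47.9272*p + 30.9136)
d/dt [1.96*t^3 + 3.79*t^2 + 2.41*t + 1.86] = 5.88*t^2 + 7.58*t + 2.41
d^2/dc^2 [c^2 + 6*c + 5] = 2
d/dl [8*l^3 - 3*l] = 24*l^2 - 3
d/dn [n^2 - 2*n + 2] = 2*n - 2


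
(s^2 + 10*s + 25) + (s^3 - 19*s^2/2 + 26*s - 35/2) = s^3 - 17*s^2/2 + 36*s + 15/2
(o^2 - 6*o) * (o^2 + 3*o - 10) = o^4 - 3*o^3 - 28*o^2 + 60*o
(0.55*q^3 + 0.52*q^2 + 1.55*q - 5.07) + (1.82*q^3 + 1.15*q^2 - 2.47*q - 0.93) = 2.37*q^3 + 1.67*q^2 - 0.92*q - 6.0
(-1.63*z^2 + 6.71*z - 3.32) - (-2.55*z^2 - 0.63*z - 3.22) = 0.92*z^2 + 7.34*z - 0.0999999999999996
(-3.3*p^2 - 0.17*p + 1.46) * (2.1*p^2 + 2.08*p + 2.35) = -6.93*p^4 - 7.221*p^3 - 5.0426*p^2 + 2.6373*p + 3.431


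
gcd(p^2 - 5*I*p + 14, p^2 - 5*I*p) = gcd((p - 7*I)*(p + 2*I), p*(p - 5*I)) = 1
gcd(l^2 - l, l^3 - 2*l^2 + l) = l^2 - l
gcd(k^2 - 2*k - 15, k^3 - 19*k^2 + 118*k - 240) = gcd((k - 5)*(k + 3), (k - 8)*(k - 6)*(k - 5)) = k - 5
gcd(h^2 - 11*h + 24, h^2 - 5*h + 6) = h - 3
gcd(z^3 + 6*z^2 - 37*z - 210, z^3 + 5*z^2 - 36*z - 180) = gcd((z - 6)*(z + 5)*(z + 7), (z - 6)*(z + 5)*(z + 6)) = z^2 - z - 30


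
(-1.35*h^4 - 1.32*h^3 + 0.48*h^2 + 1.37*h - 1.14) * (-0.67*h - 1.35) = 0.9045*h^5 + 2.7069*h^4 + 1.4604*h^3 - 1.5659*h^2 - 1.0857*h + 1.539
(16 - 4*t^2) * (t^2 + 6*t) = -4*t^4 - 24*t^3 + 16*t^2 + 96*t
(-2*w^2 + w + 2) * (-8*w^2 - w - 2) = 16*w^4 - 6*w^3 - 13*w^2 - 4*w - 4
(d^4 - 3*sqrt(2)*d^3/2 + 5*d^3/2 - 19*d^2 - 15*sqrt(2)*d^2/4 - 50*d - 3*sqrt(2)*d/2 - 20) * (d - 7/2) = d^5 - 3*sqrt(2)*d^4/2 - d^4 - 111*d^3/4 + 3*sqrt(2)*d^3/2 + 93*sqrt(2)*d^2/8 + 33*d^2/2 + 21*sqrt(2)*d/4 + 155*d + 70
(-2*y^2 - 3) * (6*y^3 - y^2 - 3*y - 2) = -12*y^5 + 2*y^4 - 12*y^3 + 7*y^2 + 9*y + 6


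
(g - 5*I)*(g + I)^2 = g^3 - 3*I*g^2 + 9*g + 5*I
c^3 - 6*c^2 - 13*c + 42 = (c - 7)*(c - 2)*(c + 3)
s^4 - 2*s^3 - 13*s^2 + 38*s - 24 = (s - 3)*(s - 2)*(s - 1)*(s + 4)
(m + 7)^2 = m^2 + 14*m + 49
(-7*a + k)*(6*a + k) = -42*a^2 - a*k + k^2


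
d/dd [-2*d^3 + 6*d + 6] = 6 - 6*d^2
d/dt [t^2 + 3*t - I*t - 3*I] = 2*t + 3 - I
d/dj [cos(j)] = -sin(j)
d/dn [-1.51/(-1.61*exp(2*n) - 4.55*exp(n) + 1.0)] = (-4.8622*exp(n) - 6.8705)*exp(n)/(1.61*exp(2*n) + 4.55*exp(n) - 1.0)^2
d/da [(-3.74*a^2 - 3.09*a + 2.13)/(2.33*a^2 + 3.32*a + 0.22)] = (-5.21709999999999*a^2 - 11.5714*a - 7.7514)/(5.4289*a^4 + 15.4712*a^3 + 12.0476*a^2 + 1.4608*a + 0.0484)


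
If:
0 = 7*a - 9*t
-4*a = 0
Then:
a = 0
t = 0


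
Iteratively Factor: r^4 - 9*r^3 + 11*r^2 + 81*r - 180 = (r - 4)*(r^3 - 5*r^2 - 9*r + 45) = (r - 4)*(r + 3)*(r^2 - 8*r + 15) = (r - 5)*(r - 4)*(r + 3)*(r - 3)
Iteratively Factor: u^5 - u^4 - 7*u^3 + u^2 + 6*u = (u + 1)*(u^4 - 2*u^3 - 5*u^2 + 6*u) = u*(u + 1)*(u^3 - 2*u^2 - 5*u + 6) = u*(u - 3)*(u + 1)*(u^2 + u - 2) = u*(u - 3)*(u + 1)*(u + 2)*(u - 1)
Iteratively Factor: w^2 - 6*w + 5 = (w - 1)*(w - 5)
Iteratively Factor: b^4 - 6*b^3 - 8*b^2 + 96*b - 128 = (b - 4)*(b^3 - 2*b^2 - 16*b + 32) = (b - 4)*(b + 4)*(b^2 - 6*b + 8) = (b - 4)^2*(b + 4)*(b - 2)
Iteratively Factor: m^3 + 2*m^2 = (m)*(m^2 + 2*m) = m*(m + 2)*(m)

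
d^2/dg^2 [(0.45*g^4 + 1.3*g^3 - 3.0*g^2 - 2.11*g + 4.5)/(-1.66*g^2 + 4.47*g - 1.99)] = (-2.48004*g^6 + 20.03454*g^5 - 62.86761*g^4 + 76.8344919999998*g^3 - 85.8636*g^2 + 127.635576*g - 88.798734)/(4.574296*g^6 - 36.952596*g^5 + 115.955814*g^4 - 177.911811*g^3 + 139.007271*g^2 - 53.104941*g + 7.880599)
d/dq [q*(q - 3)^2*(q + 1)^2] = 5*q^4 - 16*q^3 - 6*q^2 + 24*q + 9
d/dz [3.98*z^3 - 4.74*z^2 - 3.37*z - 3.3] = 11.94*z^2 - 9.48*z - 3.37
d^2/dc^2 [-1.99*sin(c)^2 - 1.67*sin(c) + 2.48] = 1.67*sin(c) - 3.98*cos(2*c)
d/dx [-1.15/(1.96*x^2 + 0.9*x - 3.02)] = (4.508*x + 1.035)/(1.96*x^2 + 0.9*x - 3.02)^2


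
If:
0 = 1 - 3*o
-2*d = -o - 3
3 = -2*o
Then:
No Solution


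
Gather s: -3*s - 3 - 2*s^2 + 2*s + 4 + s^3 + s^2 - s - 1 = s^3 - s^2 - 2*s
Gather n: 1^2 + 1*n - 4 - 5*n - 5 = -4*n - 8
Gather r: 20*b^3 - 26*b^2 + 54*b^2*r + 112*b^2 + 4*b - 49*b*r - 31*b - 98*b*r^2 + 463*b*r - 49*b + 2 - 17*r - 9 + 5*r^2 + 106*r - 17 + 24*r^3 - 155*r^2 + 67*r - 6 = 20*b^3 + 86*b^2 - 76*b + 24*r^3 + r^2*(-98*b - 150) + r*(54*b^2 + 414*b + 156) - 30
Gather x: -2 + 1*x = x - 2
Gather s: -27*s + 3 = 3 - 27*s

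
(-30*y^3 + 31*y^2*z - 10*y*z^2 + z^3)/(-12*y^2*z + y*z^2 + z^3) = (10*y^2 - 7*y*z + z^2)/(z*(4*y + z))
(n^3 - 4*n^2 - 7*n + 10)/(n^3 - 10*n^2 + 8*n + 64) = (n^2 - 6*n + 5)/(n^2 - 12*n + 32)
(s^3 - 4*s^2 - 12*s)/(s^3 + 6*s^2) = (s^2 - 4*s - 12)/(s*(s + 6))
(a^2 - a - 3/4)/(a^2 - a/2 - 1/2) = (a - 3/2)/(a - 1)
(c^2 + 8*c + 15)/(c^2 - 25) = (c + 3)/(c - 5)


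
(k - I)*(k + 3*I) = k^2 + 2*I*k + 3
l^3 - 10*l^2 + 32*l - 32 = (l - 4)^2*(l - 2)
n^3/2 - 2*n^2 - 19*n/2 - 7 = (n/2 + 1)*(n - 7)*(n + 1)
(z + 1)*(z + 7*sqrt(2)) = z^2 + z + 7*sqrt(2)*z + 7*sqrt(2)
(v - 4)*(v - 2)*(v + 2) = v^3 - 4*v^2 - 4*v + 16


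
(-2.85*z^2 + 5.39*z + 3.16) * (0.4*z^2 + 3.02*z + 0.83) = -1.14*z^4 - 6.451*z^3 + 15.1763*z^2 + 14.0169*z + 2.6228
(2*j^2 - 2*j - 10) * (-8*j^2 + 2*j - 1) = -16*j^4 + 20*j^3 + 74*j^2 - 18*j + 10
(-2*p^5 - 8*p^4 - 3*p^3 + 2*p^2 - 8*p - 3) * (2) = -4*p^5 - 16*p^4 - 6*p^3 + 4*p^2 - 16*p - 6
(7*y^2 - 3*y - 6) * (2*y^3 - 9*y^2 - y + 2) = 14*y^5 - 69*y^4 + 8*y^3 + 71*y^2 - 12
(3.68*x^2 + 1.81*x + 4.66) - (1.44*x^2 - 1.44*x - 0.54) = 2.24*x^2 + 3.25*x + 5.2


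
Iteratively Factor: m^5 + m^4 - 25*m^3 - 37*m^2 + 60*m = (m + 4)*(m^4 - 3*m^3 - 13*m^2 + 15*m) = (m - 1)*(m + 4)*(m^3 - 2*m^2 - 15*m) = (m - 5)*(m - 1)*(m + 4)*(m^2 + 3*m) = m*(m - 5)*(m - 1)*(m + 4)*(m + 3)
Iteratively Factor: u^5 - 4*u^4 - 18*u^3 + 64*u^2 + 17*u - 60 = (u + 1)*(u^4 - 5*u^3 - 13*u^2 + 77*u - 60) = (u - 3)*(u + 1)*(u^3 - 2*u^2 - 19*u + 20) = (u - 3)*(u - 1)*(u + 1)*(u^2 - u - 20) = (u - 3)*(u - 1)*(u + 1)*(u + 4)*(u - 5)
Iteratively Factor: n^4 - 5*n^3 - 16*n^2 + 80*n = (n - 4)*(n^3 - n^2 - 20*n) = n*(n - 4)*(n^2 - n - 20) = n*(n - 5)*(n - 4)*(n + 4)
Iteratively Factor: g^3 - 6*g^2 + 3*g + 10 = (g + 1)*(g^2 - 7*g + 10) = (g - 2)*(g + 1)*(g - 5)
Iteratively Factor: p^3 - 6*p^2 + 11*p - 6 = (p - 1)*(p^2 - 5*p + 6) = (p - 3)*(p - 1)*(p - 2)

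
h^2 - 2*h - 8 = (h - 4)*(h + 2)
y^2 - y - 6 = (y - 3)*(y + 2)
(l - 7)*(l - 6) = l^2 - 13*l + 42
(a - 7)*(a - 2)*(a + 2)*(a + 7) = a^4 - 53*a^2 + 196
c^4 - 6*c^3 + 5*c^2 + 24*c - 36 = (c - 3)^2*(c - 2)*(c + 2)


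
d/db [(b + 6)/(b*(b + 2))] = (-b^2 - 12*b - 12)/(b^2*(b^2 + 4*b + 4))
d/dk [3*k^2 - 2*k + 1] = 6*k - 2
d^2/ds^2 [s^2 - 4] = 2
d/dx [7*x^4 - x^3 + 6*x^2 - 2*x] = 28*x^3 - 3*x^2 + 12*x - 2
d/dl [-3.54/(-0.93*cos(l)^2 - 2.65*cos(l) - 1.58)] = (6.5844*cos(l) + 9.381)*sin(l)/(0.93*cos(l)^2 + 2.65*cos(l) + 1.58)^2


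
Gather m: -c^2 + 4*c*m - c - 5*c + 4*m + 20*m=-c^2 - 6*c + m*(4*c + 24)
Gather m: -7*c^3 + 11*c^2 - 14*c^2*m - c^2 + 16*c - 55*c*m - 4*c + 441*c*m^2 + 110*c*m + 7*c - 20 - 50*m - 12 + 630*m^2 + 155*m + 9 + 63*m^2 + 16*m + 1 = -7*c^3 + 10*c^2 + 19*c + m^2*(441*c + 693) + m*(-14*c^2 + 55*c + 121) - 22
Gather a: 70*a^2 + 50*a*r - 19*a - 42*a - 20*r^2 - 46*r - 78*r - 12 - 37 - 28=70*a^2 + a*(50*r - 61) - 20*r^2 - 124*r - 77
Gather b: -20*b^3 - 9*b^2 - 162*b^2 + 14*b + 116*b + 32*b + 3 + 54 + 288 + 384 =-20*b^3 - 171*b^2 + 162*b + 729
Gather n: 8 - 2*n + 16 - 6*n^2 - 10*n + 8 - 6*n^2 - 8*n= -12*n^2 - 20*n + 32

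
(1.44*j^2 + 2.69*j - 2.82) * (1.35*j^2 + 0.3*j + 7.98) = 1.944*j^4 + 4.0635*j^3 + 8.4912*j^2 + 20.6202*j - 22.5036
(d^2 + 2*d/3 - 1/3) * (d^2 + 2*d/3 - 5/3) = d^4 + 4*d^3/3 - 14*d^2/9 - 4*d/3 + 5/9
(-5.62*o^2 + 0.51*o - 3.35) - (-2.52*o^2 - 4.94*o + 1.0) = -3.1*o^2 + 5.45*o - 4.35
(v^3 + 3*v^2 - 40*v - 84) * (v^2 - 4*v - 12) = v^5 - v^4 - 64*v^3 + 40*v^2 + 816*v + 1008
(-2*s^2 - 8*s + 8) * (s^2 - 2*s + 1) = -2*s^4 - 4*s^3 + 22*s^2 - 24*s + 8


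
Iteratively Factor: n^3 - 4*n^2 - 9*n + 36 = (n - 4)*(n^2 - 9) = (n - 4)*(n + 3)*(n - 3)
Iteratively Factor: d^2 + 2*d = (d + 2)*(d)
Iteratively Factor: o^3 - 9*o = (o)*(o^2 - 9) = o*(o + 3)*(o - 3)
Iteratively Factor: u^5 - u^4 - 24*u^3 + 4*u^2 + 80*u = (u - 5)*(u^4 + 4*u^3 - 4*u^2 - 16*u) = (u - 5)*(u + 2)*(u^3 + 2*u^2 - 8*u) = (u - 5)*(u + 2)*(u + 4)*(u^2 - 2*u) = u*(u - 5)*(u + 2)*(u + 4)*(u - 2)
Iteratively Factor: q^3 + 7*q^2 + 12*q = (q)*(q^2 + 7*q + 12) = q*(q + 3)*(q + 4)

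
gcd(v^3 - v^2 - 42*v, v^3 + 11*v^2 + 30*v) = v^2 + 6*v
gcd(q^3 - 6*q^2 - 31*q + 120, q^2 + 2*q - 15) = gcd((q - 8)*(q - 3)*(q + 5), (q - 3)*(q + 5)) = q^2 + 2*q - 15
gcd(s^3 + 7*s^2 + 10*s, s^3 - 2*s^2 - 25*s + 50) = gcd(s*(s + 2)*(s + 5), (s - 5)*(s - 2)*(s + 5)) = s + 5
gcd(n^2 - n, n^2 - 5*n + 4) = n - 1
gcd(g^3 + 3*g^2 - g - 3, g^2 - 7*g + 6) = g - 1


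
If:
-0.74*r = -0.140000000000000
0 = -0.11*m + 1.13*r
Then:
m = 1.94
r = 0.19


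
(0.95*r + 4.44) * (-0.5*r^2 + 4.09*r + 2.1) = -0.475*r^3 + 1.6655*r^2 + 20.1546*r + 9.324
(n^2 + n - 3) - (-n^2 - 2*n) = 2*n^2 + 3*n - 3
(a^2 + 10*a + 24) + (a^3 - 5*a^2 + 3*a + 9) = a^3 - 4*a^2 + 13*a + 33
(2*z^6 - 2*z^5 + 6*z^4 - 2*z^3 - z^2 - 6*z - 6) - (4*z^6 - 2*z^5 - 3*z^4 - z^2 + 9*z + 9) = -2*z^6 + 9*z^4 - 2*z^3 - 15*z - 15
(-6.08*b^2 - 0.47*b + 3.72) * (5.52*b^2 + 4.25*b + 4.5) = -33.5616*b^4 - 28.4344*b^3 - 8.8231*b^2 + 13.695*b + 16.74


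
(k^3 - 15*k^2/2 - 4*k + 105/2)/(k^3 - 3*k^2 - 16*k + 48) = (2*k^2 - 9*k - 35)/(2*(k^2 - 16))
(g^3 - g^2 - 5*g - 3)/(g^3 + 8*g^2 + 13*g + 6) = (g - 3)/(g + 6)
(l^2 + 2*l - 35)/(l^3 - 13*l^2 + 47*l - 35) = (l + 7)/(l^2 - 8*l + 7)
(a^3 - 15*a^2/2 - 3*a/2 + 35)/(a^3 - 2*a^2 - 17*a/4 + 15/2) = 2*(a - 7)/(2*a - 3)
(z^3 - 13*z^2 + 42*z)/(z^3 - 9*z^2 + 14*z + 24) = z*(z - 7)/(z^2 - 3*z - 4)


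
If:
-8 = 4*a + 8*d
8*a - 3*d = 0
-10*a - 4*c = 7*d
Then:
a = -6/19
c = 43/19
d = -16/19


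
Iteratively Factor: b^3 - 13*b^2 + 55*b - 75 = (b - 3)*(b^2 - 10*b + 25) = (b - 5)*(b - 3)*(b - 5)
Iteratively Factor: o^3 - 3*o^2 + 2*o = (o - 1)*(o^2 - 2*o) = o*(o - 1)*(o - 2)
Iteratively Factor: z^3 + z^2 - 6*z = (z - 2)*(z^2 + 3*z) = (z - 2)*(z + 3)*(z)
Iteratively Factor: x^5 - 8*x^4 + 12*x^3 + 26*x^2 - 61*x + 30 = (x + 2)*(x^4 - 10*x^3 + 32*x^2 - 38*x + 15) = (x - 1)*(x + 2)*(x^3 - 9*x^2 + 23*x - 15) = (x - 3)*(x - 1)*(x + 2)*(x^2 - 6*x + 5) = (x - 3)*(x - 1)^2*(x + 2)*(x - 5)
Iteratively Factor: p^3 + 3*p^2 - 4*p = (p + 4)*(p^2 - p) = p*(p + 4)*(p - 1)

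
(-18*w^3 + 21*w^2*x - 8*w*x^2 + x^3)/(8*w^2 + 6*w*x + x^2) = (-18*w^3 + 21*w^2*x - 8*w*x^2 + x^3)/(8*w^2 + 6*w*x + x^2)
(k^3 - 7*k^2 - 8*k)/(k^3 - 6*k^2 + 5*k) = (k^2 - 7*k - 8)/(k^2 - 6*k + 5)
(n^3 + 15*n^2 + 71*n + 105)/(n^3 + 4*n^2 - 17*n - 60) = (n + 7)/(n - 4)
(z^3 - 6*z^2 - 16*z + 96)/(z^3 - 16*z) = (z - 6)/z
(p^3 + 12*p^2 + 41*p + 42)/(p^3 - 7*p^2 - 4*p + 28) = (p^2 + 10*p + 21)/(p^2 - 9*p + 14)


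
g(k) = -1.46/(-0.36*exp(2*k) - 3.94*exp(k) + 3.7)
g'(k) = -1.46*(0.72*exp(2*k) + 3.94*exp(k))/(-0.36*exp(2*k) - 3.94*exp(k) + 3.7)^2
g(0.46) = 0.42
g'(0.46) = -0.99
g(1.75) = 0.05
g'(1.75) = -0.07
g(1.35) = 0.09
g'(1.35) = -0.13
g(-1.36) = -0.55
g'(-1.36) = -0.22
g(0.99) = 0.15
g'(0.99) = -0.26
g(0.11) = 1.27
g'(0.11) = -5.88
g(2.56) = 0.01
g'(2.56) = -0.02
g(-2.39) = -0.44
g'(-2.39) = -0.05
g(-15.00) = -0.39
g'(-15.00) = 0.00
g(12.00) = 0.00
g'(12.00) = 0.00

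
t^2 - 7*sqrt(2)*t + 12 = (t - 6*sqrt(2))*(t - sqrt(2))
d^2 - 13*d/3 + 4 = (d - 3)*(d - 4/3)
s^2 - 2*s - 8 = (s - 4)*(s + 2)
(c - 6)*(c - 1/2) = c^2 - 13*c/2 + 3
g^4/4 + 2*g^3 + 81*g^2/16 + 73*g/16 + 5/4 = (g/4 + 1)*(g + 1/2)*(g + 1)*(g + 5/2)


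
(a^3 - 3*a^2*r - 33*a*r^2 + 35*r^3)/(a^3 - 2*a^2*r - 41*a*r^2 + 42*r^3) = (a + 5*r)/(a + 6*r)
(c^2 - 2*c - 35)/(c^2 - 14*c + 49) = (c + 5)/(c - 7)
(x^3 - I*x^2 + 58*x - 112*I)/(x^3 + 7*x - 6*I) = (x^2 + I*x + 56)/(x^2 + 2*I*x + 3)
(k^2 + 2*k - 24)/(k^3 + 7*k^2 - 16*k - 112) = (k + 6)/(k^2 + 11*k + 28)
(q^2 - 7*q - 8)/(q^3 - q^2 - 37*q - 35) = (q - 8)/(q^2 - 2*q - 35)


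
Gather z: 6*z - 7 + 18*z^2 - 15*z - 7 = 18*z^2 - 9*z - 14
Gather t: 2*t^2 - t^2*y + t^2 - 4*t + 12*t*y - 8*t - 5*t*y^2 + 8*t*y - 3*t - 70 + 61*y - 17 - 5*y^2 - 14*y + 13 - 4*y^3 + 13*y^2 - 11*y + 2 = t^2*(3 - y) + t*(-5*y^2 + 20*y - 15) - 4*y^3 + 8*y^2 + 36*y - 72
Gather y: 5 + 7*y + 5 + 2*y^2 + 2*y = 2*y^2 + 9*y + 10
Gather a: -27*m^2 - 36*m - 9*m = -27*m^2 - 45*m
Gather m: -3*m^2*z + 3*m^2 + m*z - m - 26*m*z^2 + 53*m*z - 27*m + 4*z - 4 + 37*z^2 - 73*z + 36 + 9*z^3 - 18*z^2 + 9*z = m^2*(3 - 3*z) + m*(-26*z^2 + 54*z - 28) + 9*z^3 + 19*z^2 - 60*z + 32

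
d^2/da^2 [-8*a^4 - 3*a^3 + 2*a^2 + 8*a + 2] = -96*a^2 - 18*a + 4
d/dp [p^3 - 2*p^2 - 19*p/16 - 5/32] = 3*p^2 - 4*p - 19/16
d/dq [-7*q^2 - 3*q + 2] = -14*q - 3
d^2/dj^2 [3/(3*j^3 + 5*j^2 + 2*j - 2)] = 6*(-(9*j + 5)*(3*j^3 + 5*j^2 + 2*j - 2) + (9*j^2 + 10*j + 2)^2)/(3*j^3 + 5*j^2 + 2*j - 2)^3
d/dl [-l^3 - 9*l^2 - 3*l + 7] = -3*l^2 - 18*l - 3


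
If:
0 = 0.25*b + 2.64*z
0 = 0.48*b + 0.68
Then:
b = -1.42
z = 0.13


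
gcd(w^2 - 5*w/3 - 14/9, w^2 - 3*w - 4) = 1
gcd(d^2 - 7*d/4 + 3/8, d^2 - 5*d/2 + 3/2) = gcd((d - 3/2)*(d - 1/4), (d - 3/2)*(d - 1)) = d - 3/2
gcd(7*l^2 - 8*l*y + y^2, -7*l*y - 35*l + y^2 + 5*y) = -7*l + y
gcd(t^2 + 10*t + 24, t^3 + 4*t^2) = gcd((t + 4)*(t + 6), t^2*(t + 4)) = t + 4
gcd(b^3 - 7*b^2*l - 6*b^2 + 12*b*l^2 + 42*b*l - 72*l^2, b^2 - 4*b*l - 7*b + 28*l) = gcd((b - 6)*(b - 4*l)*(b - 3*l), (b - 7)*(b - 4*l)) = b - 4*l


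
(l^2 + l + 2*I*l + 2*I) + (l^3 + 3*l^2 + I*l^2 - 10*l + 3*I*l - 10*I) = l^3 + 4*l^2 + I*l^2 - 9*l + 5*I*l - 8*I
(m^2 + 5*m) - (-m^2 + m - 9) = 2*m^2 + 4*m + 9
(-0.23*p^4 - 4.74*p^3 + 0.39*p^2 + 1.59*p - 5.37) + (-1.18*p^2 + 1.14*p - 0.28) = -0.23*p^4 - 4.74*p^3 - 0.79*p^2 + 2.73*p - 5.65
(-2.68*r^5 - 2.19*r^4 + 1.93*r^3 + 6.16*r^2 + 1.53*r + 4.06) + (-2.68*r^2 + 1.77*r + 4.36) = -2.68*r^5 - 2.19*r^4 + 1.93*r^3 + 3.48*r^2 + 3.3*r + 8.42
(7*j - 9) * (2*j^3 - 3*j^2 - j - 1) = 14*j^4 - 39*j^3 + 20*j^2 + 2*j + 9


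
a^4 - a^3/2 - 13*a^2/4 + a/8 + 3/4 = (a - 2)*(a - 1/2)*(a + 1/2)*(a + 3/2)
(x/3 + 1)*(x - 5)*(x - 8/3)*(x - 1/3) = x^4/3 - 5*x^3/3 - 73*x^2/27 + 389*x/27 - 40/9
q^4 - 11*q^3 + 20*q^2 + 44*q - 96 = (q - 8)*(q - 3)*(q - 2)*(q + 2)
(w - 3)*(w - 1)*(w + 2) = w^3 - 2*w^2 - 5*w + 6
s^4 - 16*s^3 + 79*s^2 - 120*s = s*(s - 8)*(s - 5)*(s - 3)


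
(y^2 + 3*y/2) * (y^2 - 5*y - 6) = y^4 - 7*y^3/2 - 27*y^2/2 - 9*y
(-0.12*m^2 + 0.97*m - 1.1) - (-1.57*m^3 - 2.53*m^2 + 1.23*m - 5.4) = 1.57*m^3 + 2.41*m^2 - 0.26*m + 4.3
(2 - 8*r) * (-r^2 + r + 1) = 8*r^3 - 10*r^2 - 6*r + 2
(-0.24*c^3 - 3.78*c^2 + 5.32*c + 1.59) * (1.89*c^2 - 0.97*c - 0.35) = -0.4536*c^5 - 6.9114*c^4 + 13.8054*c^3 - 0.8323*c^2 - 3.4043*c - 0.5565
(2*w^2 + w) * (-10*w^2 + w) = -20*w^4 - 8*w^3 + w^2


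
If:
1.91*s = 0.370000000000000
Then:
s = 0.19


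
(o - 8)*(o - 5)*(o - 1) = o^3 - 14*o^2 + 53*o - 40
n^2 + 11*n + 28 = (n + 4)*(n + 7)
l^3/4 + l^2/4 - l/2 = l*(l/4 + 1/2)*(l - 1)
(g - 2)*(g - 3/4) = g^2 - 11*g/4 + 3/2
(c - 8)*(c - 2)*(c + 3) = c^3 - 7*c^2 - 14*c + 48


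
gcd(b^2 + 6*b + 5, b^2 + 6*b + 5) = b^2 + 6*b + 5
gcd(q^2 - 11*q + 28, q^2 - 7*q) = q - 7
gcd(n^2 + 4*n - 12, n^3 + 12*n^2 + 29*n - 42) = n + 6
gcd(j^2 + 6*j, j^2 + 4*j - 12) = j + 6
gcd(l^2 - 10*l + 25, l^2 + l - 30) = l - 5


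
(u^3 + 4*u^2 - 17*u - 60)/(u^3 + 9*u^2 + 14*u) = (u^3 + 4*u^2 - 17*u - 60)/(u*(u^2 + 9*u + 14))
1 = 1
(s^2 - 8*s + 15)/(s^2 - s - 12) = (-s^2 + 8*s - 15)/(-s^2 + s + 12)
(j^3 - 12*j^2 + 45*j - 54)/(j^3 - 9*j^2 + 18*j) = (j - 3)/j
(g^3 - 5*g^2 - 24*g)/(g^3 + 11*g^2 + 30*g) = (g^2 - 5*g - 24)/(g^2 + 11*g + 30)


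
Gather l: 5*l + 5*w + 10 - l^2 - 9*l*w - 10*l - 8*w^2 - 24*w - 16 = -l^2 + l*(-9*w - 5) - 8*w^2 - 19*w - 6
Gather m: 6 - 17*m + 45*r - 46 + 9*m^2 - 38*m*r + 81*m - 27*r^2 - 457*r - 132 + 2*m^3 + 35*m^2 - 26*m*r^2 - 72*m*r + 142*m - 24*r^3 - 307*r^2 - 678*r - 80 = 2*m^3 + 44*m^2 + m*(-26*r^2 - 110*r + 206) - 24*r^3 - 334*r^2 - 1090*r - 252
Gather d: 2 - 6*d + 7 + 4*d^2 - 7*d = 4*d^2 - 13*d + 9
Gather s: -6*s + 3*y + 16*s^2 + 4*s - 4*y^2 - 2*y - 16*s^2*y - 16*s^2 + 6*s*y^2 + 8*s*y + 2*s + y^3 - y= -16*s^2*y + s*(6*y^2 + 8*y) + y^3 - 4*y^2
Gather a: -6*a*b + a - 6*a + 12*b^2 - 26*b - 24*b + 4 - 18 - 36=a*(-6*b - 5) + 12*b^2 - 50*b - 50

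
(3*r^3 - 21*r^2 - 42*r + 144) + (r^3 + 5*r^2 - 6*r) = 4*r^3 - 16*r^2 - 48*r + 144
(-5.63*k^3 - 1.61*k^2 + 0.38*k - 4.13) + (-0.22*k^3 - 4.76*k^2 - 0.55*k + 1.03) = -5.85*k^3 - 6.37*k^2 - 0.17*k - 3.1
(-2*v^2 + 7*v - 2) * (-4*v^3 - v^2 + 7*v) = 8*v^5 - 26*v^4 - 13*v^3 + 51*v^2 - 14*v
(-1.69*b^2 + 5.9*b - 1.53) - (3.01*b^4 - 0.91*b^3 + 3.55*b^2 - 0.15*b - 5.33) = -3.01*b^4 + 0.91*b^3 - 5.24*b^2 + 6.05*b + 3.8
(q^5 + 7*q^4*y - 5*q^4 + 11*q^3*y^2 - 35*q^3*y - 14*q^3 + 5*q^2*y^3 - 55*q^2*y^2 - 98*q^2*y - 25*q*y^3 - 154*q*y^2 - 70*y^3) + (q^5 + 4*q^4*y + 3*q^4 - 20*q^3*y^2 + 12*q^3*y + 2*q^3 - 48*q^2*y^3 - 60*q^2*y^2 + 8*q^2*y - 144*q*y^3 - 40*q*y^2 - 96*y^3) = 2*q^5 + 11*q^4*y - 2*q^4 - 9*q^3*y^2 - 23*q^3*y - 12*q^3 - 43*q^2*y^3 - 115*q^2*y^2 - 90*q^2*y - 169*q*y^3 - 194*q*y^2 - 166*y^3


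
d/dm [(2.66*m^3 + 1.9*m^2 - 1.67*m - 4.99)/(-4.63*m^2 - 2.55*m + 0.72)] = (-12.3158*m^4 - 13.566*m^3 - 6.8315*m^2 - 43.4714*m - 13.9269)/(21.4369*m^4 + 23.613*m^3 - 0.1647*m^2 - 3.672*m + 0.5184)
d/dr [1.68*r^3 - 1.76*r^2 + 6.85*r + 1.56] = 5.04*r^2 - 3.52*r + 6.85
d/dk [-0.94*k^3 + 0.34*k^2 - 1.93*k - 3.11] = -2.82*k^2 + 0.68*k - 1.93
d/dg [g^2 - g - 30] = 2*g - 1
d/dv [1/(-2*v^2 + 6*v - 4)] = (v - 3/2)/(v^2 - 3*v + 2)^2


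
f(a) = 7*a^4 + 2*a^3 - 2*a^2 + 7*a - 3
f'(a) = 28*a^3 + 6*a^2 - 4*a + 7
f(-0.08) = -3.57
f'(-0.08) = 7.34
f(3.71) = 1423.72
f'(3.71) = 1504.56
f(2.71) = 418.64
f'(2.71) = 597.49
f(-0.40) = -6.07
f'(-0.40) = 7.77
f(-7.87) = 25696.41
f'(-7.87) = -13238.31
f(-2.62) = 258.80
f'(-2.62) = -444.91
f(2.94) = 574.10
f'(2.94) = 758.64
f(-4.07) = 1721.31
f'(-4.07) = -1765.07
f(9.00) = 47283.00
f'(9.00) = 20869.00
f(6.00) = 9471.00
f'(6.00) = 6247.00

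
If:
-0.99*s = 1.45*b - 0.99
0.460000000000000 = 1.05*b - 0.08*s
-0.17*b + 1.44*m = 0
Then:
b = 0.46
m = 0.05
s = 0.32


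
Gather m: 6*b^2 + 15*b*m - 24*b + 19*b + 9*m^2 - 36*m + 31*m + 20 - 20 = 6*b^2 - 5*b + 9*m^2 + m*(15*b - 5)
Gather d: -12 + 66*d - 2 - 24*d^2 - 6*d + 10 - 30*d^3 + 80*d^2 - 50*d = -30*d^3 + 56*d^2 + 10*d - 4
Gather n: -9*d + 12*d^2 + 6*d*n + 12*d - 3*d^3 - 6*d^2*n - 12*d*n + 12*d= -3*d^3 + 12*d^2 + 15*d + n*(-6*d^2 - 6*d)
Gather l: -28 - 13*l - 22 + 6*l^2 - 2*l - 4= 6*l^2 - 15*l - 54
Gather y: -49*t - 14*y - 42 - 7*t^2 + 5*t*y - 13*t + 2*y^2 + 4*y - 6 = -7*t^2 - 62*t + 2*y^2 + y*(5*t - 10) - 48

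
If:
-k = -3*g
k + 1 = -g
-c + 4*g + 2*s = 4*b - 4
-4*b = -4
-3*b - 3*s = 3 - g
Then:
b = 1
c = -31/6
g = -1/4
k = -3/4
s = -25/12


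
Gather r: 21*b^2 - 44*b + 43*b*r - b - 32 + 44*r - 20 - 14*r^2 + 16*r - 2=21*b^2 - 45*b - 14*r^2 + r*(43*b + 60) - 54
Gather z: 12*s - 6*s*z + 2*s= -6*s*z + 14*s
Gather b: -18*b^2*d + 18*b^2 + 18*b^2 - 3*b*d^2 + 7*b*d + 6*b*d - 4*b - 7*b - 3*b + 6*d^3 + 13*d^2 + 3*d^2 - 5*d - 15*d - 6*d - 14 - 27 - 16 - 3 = b^2*(36 - 18*d) + b*(-3*d^2 + 13*d - 14) + 6*d^3 + 16*d^2 - 26*d - 60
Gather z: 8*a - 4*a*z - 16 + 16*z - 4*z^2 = 8*a - 4*z^2 + z*(16 - 4*a) - 16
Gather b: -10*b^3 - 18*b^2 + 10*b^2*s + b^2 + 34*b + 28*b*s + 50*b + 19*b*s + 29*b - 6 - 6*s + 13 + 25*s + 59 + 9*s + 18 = -10*b^3 + b^2*(10*s - 17) + b*(47*s + 113) + 28*s + 84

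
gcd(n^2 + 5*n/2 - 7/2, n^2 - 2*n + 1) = n - 1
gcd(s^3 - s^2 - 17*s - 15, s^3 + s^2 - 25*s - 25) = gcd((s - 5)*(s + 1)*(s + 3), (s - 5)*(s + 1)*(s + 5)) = s^2 - 4*s - 5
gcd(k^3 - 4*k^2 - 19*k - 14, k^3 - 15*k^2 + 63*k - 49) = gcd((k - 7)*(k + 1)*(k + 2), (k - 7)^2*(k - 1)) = k - 7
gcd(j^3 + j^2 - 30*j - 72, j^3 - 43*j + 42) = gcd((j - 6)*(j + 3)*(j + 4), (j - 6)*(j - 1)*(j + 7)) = j - 6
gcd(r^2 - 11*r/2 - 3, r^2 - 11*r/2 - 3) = r^2 - 11*r/2 - 3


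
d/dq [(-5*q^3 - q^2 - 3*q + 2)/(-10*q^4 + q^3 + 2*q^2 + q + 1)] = (-50*q^6 - 20*q^5 - 99*q^4 + 76*q^3 - 16*q^2 - 10*q - 5)/(100*q^8 - 20*q^7 - 39*q^6 - 16*q^5 - 14*q^4 + 6*q^3 + 5*q^2 + 2*q + 1)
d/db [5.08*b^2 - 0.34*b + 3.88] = 10.16*b - 0.34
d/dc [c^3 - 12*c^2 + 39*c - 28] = 3*c^2 - 24*c + 39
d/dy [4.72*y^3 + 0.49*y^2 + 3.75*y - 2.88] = 14.16*y^2 + 0.98*y + 3.75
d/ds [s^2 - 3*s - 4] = 2*s - 3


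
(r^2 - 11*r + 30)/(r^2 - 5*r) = (r - 6)/r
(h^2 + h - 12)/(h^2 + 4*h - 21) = (h + 4)/(h + 7)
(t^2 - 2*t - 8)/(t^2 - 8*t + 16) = (t + 2)/(t - 4)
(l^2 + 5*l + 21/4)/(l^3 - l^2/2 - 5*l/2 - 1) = (4*l^2 + 20*l + 21)/(2*(2*l^3 - l^2 - 5*l - 2))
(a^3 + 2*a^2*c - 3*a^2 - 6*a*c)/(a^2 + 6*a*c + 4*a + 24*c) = a*(a^2 + 2*a*c - 3*a - 6*c)/(a^2 + 6*a*c + 4*a + 24*c)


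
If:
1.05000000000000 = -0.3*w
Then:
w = -3.50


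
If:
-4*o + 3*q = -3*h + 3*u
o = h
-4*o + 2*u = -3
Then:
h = u/2 + 3/4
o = u/2 + 3/4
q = 7*u/6 + 1/4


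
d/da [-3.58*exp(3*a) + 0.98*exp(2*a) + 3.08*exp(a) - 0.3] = (-10.74*exp(2*a) + 1.96*exp(a) + 3.08)*exp(a)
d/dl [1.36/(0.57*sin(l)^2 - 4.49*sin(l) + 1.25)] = (6.1064 - 1.5504*sin(l))*cos(l)/(0.57*sin(l)^2 - 4.49*sin(l) + 1.25)^2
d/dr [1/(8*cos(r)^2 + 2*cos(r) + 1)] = 2*(8*cos(r) + 1)*sin(r)/(8*cos(r)^2 + 2*cos(r) + 1)^2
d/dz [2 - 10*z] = -10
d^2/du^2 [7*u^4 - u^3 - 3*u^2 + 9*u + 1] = 84*u^2 - 6*u - 6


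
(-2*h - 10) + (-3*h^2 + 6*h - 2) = -3*h^2 + 4*h - 12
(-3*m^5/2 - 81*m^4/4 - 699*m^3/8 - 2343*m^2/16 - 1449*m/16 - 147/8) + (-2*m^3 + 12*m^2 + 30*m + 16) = -3*m^5/2 - 81*m^4/4 - 715*m^3/8 - 2151*m^2/16 - 969*m/16 - 19/8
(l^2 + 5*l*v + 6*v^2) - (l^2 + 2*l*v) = 3*l*v + 6*v^2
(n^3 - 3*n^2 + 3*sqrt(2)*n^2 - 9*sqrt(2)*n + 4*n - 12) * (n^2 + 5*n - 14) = n^5 + 2*n^4 + 3*sqrt(2)*n^4 - 25*n^3 + 6*sqrt(2)*n^3 - 87*sqrt(2)*n^2 + 50*n^2 - 116*n + 126*sqrt(2)*n + 168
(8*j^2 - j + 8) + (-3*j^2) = 5*j^2 - j + 8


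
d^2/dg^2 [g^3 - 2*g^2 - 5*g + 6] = 6*g - 4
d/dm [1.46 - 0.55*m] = -0.550000000000000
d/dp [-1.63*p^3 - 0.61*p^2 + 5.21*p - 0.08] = -4.89*p^2 - 1.22*p + 5.21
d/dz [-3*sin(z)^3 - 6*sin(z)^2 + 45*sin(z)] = 3*(-3*sin(z)^2 - 4*sin(z) + 15)*cos(z)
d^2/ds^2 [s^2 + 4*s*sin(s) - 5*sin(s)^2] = -4*s*sin(s) + 20*sin(s)^2 + 8*cos(s) - 8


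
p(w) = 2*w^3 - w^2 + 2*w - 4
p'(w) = 6*w^2 - 2*w + 2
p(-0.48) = -5.41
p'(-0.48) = 4.34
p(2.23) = 17.67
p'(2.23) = 27.38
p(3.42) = 71.15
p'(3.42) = 65.34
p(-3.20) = -86.18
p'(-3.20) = 69.84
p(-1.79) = -22.25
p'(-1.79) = 24.80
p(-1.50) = -16.00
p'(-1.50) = 18.50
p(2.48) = 25.32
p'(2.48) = 33.94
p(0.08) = -3.85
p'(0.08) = 1.88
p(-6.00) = -484.00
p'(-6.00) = 230.00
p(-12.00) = -3628.00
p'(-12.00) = 890.00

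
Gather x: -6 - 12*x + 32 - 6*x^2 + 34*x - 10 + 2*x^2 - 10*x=-4*x^2 + 12*x + 16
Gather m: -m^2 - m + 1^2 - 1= -m^2 - m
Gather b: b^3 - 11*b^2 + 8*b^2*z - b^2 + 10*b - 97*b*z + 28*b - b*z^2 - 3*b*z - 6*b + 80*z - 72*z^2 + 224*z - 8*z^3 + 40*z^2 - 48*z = b^3 + b^2*(8*z - 12) + b*(-z^2 - 100*z + 32) - 8*z^3 - 32*z^2 + 256*z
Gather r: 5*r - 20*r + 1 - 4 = -15*r - 3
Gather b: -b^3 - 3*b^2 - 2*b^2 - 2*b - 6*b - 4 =-b^3 - 5*b^2 - 8*b - 4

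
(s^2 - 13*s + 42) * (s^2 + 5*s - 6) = s^4 - 8*s^3 - 29*s^2 + 288*s - 252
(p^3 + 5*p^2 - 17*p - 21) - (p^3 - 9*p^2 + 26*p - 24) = 14*p^2 - 43*p + 3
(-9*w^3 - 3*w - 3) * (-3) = 27*w^3 + 9*w + 9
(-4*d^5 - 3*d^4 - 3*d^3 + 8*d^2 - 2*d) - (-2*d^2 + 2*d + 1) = -4*d^5 - 3*d^4 - 3*d^3 + 10*d^2 - 4*d - 1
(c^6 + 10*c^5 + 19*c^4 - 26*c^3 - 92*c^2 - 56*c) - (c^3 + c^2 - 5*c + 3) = c^6 + 10*c^5 + 19*c^4 - 27*c^3 - 93*c^2 - 51*c - 3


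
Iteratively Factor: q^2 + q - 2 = (q + 2)*(q - 1)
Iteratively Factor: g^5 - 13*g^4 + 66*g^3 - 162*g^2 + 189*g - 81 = (g - 3)*(g^4 - 10*g^3 + 36*g^2 - 54*g + 27) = (g - 3)^2*(g^3 - 7*g^2 + 15*g - 9) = (g - 3)^3*(g^2 - 4*g + 3) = (g - 3)^4*(g - 1)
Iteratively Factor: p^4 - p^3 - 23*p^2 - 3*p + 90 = (p + 3)*(p^3 - 4*p^2 - 11*p + 30) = (p - 5)*(p + 3)*(p^2 + p - 6) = (p - 5)*(p - 2)*(p + 3)*(p + 3)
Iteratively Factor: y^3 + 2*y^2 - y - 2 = (y + 2)*(y^2 - 1) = (y - 1)*(y + 2)*(y + 1)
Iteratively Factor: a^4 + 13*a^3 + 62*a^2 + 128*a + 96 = (a + 4)*(a^3 + 9*a^2 + 26*a + 24) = (a + 3)*(a + 4)*(a^2 + 6*a + 8) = (a + 3)*(a + 4)^2*(a + 2)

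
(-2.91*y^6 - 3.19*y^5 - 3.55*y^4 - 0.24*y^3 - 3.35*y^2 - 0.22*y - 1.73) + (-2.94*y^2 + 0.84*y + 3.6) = -2.91*y^6 - 3.19*y^5 - 3.55*y^4 - 0.24*y^3 - 6.29*y^2 + 0.62*y + 1.87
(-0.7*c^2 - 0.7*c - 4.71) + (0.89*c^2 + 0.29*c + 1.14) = 0.19*c^2 - 0.41*c - 3.57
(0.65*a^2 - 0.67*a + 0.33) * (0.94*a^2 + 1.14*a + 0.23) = 0.611*a^4 + 0.1112*a^3 - 0.3041*a^2 + 0.2221*a + 0.0759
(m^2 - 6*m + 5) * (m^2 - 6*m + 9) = m^4 - 12*m^3 + 50*m^2 - 84*m + 45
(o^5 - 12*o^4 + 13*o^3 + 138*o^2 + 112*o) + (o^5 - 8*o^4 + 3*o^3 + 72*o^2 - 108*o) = 2*o^5 - 20*o^4 + 16*o^3 + 210*o^2 + 4*o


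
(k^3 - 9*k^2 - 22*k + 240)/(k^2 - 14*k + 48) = k + 5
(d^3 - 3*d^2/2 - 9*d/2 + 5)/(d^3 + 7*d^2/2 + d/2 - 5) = (2*d - 5)/(2*d + 5)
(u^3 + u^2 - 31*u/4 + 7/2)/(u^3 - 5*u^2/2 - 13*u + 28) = (u - 1/2)/(u - 4)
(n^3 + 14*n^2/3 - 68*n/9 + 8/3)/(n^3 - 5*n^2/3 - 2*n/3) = (-9*n^3 - 42*n^2 + 68*n - 24)/(3*n*(-3*n^2 + 5*n + 2))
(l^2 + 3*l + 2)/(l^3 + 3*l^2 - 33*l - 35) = (l + 2)/(l^2 + 2*l - 35)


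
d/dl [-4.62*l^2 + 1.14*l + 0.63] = 1.14 - 9.24*l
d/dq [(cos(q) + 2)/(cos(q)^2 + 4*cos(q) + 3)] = (cos(q)^2 + 4*cos(q) + 5)*sin(q)/(cos(q)^2 + 4*cos(q) + 3)^2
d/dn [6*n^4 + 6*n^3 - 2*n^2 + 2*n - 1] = 24*n^3 + 18*n^2 - 4*n + 2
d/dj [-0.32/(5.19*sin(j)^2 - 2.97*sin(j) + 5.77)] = (3.3216*sin(j) - 0.9504)*cos(j)/(5.19*sin(j)^2 - 2.97*sin(j) + 5.77)^2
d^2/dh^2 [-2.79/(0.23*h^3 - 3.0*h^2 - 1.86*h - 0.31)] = ((3.8502*h - 16.74)*(-0.23*h^3 + 3.0*h^2 + 1.86*h + 0.31) + 2.79*(-1.38*h^2 + 12.0*h + 3.72)*(-0.69*h^2 + 6.0*h + 1.86))/(-0.23*h^3 + 3.0*h^2 + 1.86*h + 0.31)^3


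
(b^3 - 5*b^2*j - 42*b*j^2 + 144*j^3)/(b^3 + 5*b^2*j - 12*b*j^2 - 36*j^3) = (b - 8*j)/(b + 2*j)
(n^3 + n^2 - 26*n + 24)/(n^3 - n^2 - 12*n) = (n^2 + 5*n - 6)/(n*(n + 3))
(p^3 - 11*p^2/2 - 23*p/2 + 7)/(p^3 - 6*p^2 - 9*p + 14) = (p - 1/2)/(p - 1)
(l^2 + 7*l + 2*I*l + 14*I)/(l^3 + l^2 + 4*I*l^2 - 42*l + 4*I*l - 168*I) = (l + 2*I)/(l^2 + l*(-6 + 4*I) - 24*I)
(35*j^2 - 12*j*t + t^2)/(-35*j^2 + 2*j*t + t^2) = (-7*j + t)/(7*j + t)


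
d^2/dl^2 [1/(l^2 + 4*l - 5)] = 2*(-l^2 - 4*l + 4*(l + 2)^2 + 5)/(l^2 + 4*l - 5)^3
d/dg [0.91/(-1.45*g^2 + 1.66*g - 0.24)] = (2.639*g - 1.5106)/(1.45*g^2 - 1.66*g + 0.24)^2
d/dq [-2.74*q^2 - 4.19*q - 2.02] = -5.48*q - 4.19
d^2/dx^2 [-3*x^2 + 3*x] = -6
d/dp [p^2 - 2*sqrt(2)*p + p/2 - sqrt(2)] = 2*p - 2*sqrt(2) + 1/2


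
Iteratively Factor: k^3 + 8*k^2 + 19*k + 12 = (k + 4)*(k^2 + 4*k + 3) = (k + 3)*(k + 4)*(k + 1)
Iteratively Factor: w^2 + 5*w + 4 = (w + 4)*(w + 1)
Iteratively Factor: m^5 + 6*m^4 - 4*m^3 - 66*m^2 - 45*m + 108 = (m + 4)*(m^4 + 2*m^3 - 12*m^2 - 18*m + 27) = (m - 3)*(m + 4)*(m^3 + 5*m^2 + 3*m - 9) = (m - 3)*(m + 3)*(m + 4)*(m^2 + 2*m - 3) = (m - 3)*(m - 1)*(m + 3)*(m + 4)*(m + 3)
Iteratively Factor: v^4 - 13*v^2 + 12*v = (v - 1)*(v^3 + v^2 - 12*v) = (v - 1)*(v + 4)*(v^2 - 3*v) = (v - 3)*(v - 1)*(v + 4)*(v)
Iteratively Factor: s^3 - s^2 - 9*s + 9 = (s - 3)*(s^2 + 2*s - 3) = (s - 3)*(s + 3)*(s - 1)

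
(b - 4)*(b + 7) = b^2 + 3*b - 28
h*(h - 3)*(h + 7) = h^3 + 4*h^2 - 21*h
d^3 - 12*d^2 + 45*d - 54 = (d - 6)*(d - 3)^2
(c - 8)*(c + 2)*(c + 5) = c^3 - c^2 - 46*c - 80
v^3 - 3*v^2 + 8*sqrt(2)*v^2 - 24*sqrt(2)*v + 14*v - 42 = (v - 3)*(v + sqrt(2))*(v + 7*sqrt(2))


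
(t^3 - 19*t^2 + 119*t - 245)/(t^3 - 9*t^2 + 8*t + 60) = (t^2 - 14*t + 49)/(t^2 - 4*t - 12)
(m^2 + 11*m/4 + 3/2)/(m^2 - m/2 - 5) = (4*m + 3)/(2*(2*m - 5))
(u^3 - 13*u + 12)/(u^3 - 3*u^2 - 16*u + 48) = (u - 1)/(u - 4)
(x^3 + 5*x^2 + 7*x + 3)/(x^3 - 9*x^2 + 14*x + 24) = (x^2 + 4*x + 3)/(x^2 - 10*x + 24)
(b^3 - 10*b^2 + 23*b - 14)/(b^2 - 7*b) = b - 3 + 2/b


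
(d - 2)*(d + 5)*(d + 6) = d^3 + 9*d^2 + 8*d - 60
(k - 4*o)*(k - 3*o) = k^2 - 7*k*o + 12*o^2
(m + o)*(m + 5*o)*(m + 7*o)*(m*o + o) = m^4*o + 13*m^3*o^2 + m^3*o + 47*m^2*o^3 + 13*m^2*o^2 + 35*m*o^4 + 47*m*o^3 + 35*o^4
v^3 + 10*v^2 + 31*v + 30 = (v + 2)*(v + 3)*(v + 5)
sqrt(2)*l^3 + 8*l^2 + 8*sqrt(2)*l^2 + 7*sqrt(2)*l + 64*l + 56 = (l + 7)*(l + 4*sqrt(2))*(sqrt(2)*l + sqrt(2))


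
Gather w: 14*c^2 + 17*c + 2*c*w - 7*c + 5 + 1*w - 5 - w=14*c^2 + 2*c*w + 10*c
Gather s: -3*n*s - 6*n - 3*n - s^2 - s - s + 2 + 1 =-9*n - s^2 + s*(-3*n - 2) + 3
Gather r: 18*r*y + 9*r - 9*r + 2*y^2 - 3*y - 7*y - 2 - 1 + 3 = 18*r*y + 2*y^2 - 10*y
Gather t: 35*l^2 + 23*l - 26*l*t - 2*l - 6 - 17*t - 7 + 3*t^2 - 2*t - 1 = 35*l^2 + 21*l + 3*t^2 + t*(-26*l - 19) - 14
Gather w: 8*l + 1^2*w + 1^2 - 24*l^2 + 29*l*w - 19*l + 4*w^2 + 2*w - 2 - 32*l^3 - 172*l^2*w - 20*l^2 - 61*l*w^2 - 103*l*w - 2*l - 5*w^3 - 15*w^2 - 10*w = -32*l^3 - 44*l^2 - 13*l - 5*w^3 + w^2*(-61*l - 11) + w*(-172*l^2 - 74*l - 7) - 1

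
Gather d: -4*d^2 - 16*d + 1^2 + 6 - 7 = -4*d^2 - 16*d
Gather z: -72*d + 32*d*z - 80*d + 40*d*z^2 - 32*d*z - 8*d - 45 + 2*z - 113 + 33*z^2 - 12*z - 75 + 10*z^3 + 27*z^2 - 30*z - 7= -160*d + 10*z^3 + z^2*(40*d + 60) - 40*z - 240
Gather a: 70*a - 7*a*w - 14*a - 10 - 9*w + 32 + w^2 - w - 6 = a*(56 - 7*w) + w^2 - 10*w + 16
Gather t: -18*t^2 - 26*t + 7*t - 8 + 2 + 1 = -18*t^2 - 19*t - 5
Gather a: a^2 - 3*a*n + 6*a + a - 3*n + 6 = a^2 + a*(7 - 3*n) - 3*n + 6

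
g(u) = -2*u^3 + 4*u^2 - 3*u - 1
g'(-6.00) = -267.00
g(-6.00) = 593.00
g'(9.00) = -417.00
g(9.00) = -1162.00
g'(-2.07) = -45.27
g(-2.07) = 40.09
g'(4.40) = -83.96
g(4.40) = -107.13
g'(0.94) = -0.78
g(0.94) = -1.95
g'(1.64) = -6.02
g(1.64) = -3.98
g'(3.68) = -54.81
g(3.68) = -57.54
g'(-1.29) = -23.30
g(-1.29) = 13.82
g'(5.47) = -138.77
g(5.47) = -225.06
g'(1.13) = -1.62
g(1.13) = -2.17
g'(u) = -6*u^2 + 8*u - 3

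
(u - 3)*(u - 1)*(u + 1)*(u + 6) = u^4 + 3*u^3 - 19*u^2 - 3*u + 18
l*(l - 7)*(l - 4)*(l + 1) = l^4 - 10*l^3 + 17*l^2 + 28*l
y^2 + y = y*(y + 1)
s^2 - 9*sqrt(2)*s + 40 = (s - 5*sqrt(2))*(s - 4*sqrt(2))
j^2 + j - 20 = (j - 4)*(j + 5)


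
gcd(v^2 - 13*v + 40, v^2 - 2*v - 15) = v - 5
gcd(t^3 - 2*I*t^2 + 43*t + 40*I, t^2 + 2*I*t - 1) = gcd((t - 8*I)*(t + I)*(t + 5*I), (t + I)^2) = t + I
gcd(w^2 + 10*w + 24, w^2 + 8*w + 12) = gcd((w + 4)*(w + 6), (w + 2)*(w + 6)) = w + 6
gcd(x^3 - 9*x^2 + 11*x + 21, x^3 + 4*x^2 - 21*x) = x - 3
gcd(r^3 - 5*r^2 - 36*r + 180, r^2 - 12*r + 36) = r - 6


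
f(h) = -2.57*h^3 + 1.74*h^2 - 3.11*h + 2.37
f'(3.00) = -62.06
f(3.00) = -60.69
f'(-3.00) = -82.94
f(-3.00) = 96.75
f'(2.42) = -39.84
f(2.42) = -31.39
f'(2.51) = -42.95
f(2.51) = -35.11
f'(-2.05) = -42.65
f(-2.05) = 38.20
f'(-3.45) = -106.88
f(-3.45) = 139.34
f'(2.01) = -27.26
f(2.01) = -17.72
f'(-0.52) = -7.00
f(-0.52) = 4.82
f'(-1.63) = -29.27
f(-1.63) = 23.19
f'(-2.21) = -48.46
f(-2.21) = 45.48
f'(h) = -7.71*h^2 + 3.48*h - 3.11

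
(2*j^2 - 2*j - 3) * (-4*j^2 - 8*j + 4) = -8*j^4 - 8*j^3 + 36*j^2 + 16*j - 12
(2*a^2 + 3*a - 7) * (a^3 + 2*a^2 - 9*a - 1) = 2*a^5 + 7*a^4 - 19*a^3 - 43*a^2 + 60*a + 7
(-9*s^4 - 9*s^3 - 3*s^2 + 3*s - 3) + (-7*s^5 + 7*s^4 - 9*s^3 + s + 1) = -7*s^5 - 2*s^4 - 18*s^3 - 3*s^2 + 4*s - 2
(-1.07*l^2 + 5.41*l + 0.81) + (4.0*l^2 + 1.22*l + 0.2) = 2.93*l^2 + 6.63*l + 1.01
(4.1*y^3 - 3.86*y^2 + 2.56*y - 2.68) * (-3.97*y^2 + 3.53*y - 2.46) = -16.277*y^5 + 29.7972*y^4 - 33.875*y^3 + 29.172*y^2 - 15.758*y + 6.5928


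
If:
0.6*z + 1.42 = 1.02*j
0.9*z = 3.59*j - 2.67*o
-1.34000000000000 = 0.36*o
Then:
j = -5.86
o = -3.72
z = -12.33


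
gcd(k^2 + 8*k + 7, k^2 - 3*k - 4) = k + 1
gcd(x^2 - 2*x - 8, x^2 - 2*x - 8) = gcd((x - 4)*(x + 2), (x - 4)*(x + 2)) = x^2 - 2*x - 8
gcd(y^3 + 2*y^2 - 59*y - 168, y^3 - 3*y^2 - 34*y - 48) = y^2 - 5*y - 24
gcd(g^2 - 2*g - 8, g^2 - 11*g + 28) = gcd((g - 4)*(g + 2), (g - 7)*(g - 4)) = g - 4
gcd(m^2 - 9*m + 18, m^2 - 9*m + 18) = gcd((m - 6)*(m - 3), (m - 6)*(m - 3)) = m^2 - 9*m + 18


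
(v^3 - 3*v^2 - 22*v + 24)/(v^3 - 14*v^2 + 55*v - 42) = (v + 4)/(v - 7)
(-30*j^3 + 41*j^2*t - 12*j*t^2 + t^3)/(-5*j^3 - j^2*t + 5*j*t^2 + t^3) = (30*j^2 - 11*j*t + t^2)/(5*j^2 + 6*j*t + t^2)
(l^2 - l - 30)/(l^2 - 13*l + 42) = (l + 5)/(l - 7)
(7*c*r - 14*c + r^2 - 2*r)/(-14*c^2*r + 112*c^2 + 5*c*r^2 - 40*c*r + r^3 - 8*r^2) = (r - 2)/(-2*c*r + 16*c + r^2 - 8*r)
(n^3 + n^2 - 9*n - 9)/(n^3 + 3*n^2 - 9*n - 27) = (n + 1)/(n + 3)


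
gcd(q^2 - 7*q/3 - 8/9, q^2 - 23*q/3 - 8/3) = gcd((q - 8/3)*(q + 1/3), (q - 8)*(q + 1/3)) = q + 1/3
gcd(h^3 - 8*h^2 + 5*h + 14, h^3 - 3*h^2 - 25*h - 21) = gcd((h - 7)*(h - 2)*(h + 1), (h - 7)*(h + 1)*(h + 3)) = h^2 - 6*h - 7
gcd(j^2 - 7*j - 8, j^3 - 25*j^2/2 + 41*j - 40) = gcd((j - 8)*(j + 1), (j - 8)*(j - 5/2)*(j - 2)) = j - 8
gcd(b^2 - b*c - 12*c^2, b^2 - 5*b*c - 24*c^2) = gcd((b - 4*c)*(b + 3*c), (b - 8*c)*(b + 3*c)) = b + 3*c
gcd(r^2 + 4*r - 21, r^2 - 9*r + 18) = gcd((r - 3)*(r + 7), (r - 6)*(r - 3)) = r - 3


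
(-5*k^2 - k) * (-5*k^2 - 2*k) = 25*k^4 + 15*k^3 + 2*k^2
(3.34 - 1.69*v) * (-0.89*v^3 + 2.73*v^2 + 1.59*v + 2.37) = 1.5041*v^4 - 7.5863*v^3 + 6.4311*v^2 + 1.3053*v + 7.9158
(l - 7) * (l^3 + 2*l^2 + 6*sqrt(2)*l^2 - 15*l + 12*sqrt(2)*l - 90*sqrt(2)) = l^4 - 5*l^3 + 6*sqrt(2)*l^3 - 30*sqrt(2)*l^2 - 29*l^2 - 174*sqrt(2)*l + 105*l + 630*sqrt(2)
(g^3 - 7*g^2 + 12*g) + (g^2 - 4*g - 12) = g^3 - 6*g^2 + 8*g - 12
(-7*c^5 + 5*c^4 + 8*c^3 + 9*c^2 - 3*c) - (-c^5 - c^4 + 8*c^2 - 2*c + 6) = -6*c^5 + 6*c^4 + 8*c^3 + c^2 - c - 6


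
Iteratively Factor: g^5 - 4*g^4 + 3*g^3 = (g)*(g^4 - 4*g^3 + 3*g^2) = g^2*(g^3 - 4*g^2 + 3*g) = g^2*(g - 1)*(g^2 - 3*g) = g^3*(g - 1)*(g - 3)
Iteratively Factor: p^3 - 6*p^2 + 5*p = (p - 1)*(p^2 - 5*p) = p*(p - 1)*(p - 5)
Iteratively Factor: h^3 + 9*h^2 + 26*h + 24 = (h + 4)*(h^2 + 5*h + 6) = (h + 3)*(h + 4)*(h + 2)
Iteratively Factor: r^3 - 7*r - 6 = (r + 1)*(r^2 - r - 6) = (r + 1)*(r + 2)*(r - 3)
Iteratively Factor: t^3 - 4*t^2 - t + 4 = (t + 1)*(t^2 - 5*t + 4) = (t - 4)*(t + 1)*(t - 1)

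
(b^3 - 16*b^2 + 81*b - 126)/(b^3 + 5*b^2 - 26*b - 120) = (b^3 - 16*b^2 + 81*b - 126)/(b^3 + 5*b^2 - 26*b - 120)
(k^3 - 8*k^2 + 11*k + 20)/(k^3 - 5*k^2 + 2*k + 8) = (k - 5)/(k - 2)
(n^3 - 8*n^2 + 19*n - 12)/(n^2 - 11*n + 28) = (n^2 - 4*n + 3)/(n - 7)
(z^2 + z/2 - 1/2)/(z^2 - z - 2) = (z - 1/2)/(z - 2)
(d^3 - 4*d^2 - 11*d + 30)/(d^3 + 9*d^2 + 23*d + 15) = (d^2 - 7*d + 10)/(d^2 + 6*d + 5)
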